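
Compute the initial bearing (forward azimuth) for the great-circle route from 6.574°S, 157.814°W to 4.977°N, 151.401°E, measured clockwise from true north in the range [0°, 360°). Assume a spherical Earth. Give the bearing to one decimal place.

Δλ = 151.401 − -157.814 = 309.215°; wrapped into (−180°, 180°]: -50.785°.
θ = atan2( sin Δλ · cos φ₂ , cos φ₁ · sin φ₂ − sin φ₁ · cos φ₂ · cos Δλ )
  = atan2(-0.77186, 0.15829) = -78.410° → normalised to [0°, 360°): 281.590°.

281.6°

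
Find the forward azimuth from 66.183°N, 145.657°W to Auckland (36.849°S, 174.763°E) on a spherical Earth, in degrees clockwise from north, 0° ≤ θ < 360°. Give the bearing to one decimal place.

Δλ = 174.763 − -145.657 = 320.420°; wrapped into (−180°, 180°]: -39.580°.
θ = atan2( sin Δλ · cos φ₂ , cos φ₁ · sin φ₂ − sin φ₁ · cos φ₂ · cos Δλ )
  = atan2(-0.50986, -0.80641) = -147.696° → normalised to [0°, 360°): 212.304°.

212.3°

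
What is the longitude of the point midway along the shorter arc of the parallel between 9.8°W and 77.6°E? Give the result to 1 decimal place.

33.9°E

Signed shortest Δλ from -9.8° to +77.6° is +87.4°.
Midpoint longitude = -9.8° + (+87.4°)/2 = -9.8° + 43.7° = +33.9°.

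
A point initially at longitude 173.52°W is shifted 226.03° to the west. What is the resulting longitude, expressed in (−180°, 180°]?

Start at -173.52°; shift −226.03° → -399.55°.
-399.55° lies outside (−180°, 180°]; add 360° → -39.55°.

39.55°W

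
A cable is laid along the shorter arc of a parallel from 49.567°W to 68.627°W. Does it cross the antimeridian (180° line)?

Signed shortest Δλ = ((-68.627 − -49.567 + 180) mod 360) − 180 = -19.06°.
Going west by 19.06° from -49.567° reaches -68.627° without touching 180°.

No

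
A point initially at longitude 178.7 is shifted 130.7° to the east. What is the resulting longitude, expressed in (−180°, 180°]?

Start at +178.7°; shift +130.7° → +309.4°.
+309.4° lies outside (−180°, 180°]; subtract 360° → -50.6°.

-50.6°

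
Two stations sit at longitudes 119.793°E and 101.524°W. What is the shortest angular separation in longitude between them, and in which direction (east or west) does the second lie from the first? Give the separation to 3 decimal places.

Raw difference: -101.524 − 119.793 = -221.317°.
Normalise into (−180°, 180°]: -221.317° + 360° = 138.683°.
Positive ⇒ the second point lies to the east; separation 138.683°.

138.683° east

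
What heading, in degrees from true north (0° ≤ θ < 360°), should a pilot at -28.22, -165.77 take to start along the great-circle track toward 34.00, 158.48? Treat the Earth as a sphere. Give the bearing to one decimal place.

329.1°

Δλ = 158.48 − -165.77 = 324.25°; wrapped into (−180°, 180°]: -35.75°.
θ = atan2( sin Δλ · cos φ₂ , cos φ₁ · sin φ₂ − sin φ₁ · cos φ₂ · cos Δλ )
  = atan2(-0.48436, 0.81088) = -30.851° → normalised to [0°, 360°): 329.149°.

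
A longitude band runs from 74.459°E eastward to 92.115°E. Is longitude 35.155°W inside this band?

Band width going east from +74.459° to +92.115°: ((92.115 − 74.459) mod 360) = 17.656°.
Offset of -35.155° east of the west edge: ((-35.155 − 74.459) mod 360) = 250.386°.
250.386° > 17.656° ⇒ outside.

No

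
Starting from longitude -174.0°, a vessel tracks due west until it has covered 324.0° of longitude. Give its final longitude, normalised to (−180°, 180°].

-138.0°

Start at -174.0°; shift −324.0° → -498.0°.
-498.0° lies outside (−180°, 180°]; add 360° → -138.0°.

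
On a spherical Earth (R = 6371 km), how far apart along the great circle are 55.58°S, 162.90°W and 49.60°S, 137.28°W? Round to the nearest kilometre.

Δλ = -137.28 − -162.90 = 25.62°.
Δφ = -49.60 − -55.58 = 5.98°.
a = sin²(Δφ/2) + cos φ₁ · cos φ₂ · sin²(Δλ/2) = 0.020730.
c = 2·atan2(√a, √(1−a)) = 0.28897 rad → d = 6371·c ≈ 1841.00 km.

1841 km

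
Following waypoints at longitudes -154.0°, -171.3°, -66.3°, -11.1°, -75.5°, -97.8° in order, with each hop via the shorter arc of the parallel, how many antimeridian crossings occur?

0

Leg 1: -154.0° → -171.3°, shortest Δλ = -17.3° (west) — does not cross 180°.
Leg 2: -171.3° → -66.3°, shortest Δλ = 105.0° (east) — does not cross 180°.
Leg 3: -66.3° → -11.1°, shortest Δλ = 55.2° (east) — does not cross 180°.
Leg 4: -11.1° → -75.5°, shortest Δλ = -64.4° (west) — does not cross 180°.
Leg 5: -75.5° → -97.8°, shortest Δλ = -22.3° (west) — does not cross 180°.
Total crossings: 0.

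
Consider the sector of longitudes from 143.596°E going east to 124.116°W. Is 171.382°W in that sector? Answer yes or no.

Band width going east from +143.596° to -124.116°: ((-124.116 − 143.596) mod 360) = 92.288°.
Offset of -171.382° east of the west edge: ((-171.382 − 143.596) mod 360) = 45.022°.
45.022° ≤ 92.288° ⇒ inside.

Yes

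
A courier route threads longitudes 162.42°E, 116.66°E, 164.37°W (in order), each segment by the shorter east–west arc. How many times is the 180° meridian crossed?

1

Leg 1: +162.42° → +116.66°, shortest Δλ = -45.76° (west) — does not cross 180°.
Leg 2: +116.66° → -164.37°, shortest Δλ = 78.97° (east) — crosses 180°.
Total crossings: 1.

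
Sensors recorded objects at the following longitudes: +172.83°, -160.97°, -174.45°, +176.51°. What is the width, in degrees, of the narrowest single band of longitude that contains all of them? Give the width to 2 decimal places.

26.20°

Sort the longitudes: -174.45°, -160.97°, +172.83°, +176.51°.
Eastward gaps between consecutive values (wrapping around): 13.48°, 333.80°, 3.68°, 9.04°.
Largest gap = 333.80° ⇒ minimal covering band is its complement: 360° − 333.80° = 26.20°.
Band runs from +172.83° eastward to -160.97°, crossing the antimeridian.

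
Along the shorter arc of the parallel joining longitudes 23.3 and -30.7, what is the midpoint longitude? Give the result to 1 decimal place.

Signed shortest Δλ from +23.3° to -30.7° is -54.0°.
Midpoint longitude = +23.3° + (-54.0°)/2 = +23.3° − 27.0° = -3.7°.

-3.7°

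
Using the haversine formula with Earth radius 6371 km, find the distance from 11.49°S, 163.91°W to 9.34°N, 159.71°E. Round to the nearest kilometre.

Δλ = 159.71 − -163.91 = 323.62°; wrapped into (−180°, 180°]: -36.38°.
Δφ = 9.34 − -11.49 = 20.83°.
a = sin²(Δφ/2) + cos φ₁ · cos φ₂ · sin²(Δλ/2) = 0.126911.
c = 2·atan2(√a, √(1−a)) = 0.72849 rad → d = 6371·c ≈ 4641.23 km.

4641 km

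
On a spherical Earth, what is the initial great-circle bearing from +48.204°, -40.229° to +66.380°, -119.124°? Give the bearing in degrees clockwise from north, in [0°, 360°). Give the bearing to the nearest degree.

325°

Δλ = -119.124 − -40.229 = -78.895°.
θ = atan2( sin Δλ · cos φ₂ , cos φ₁ · sin φ₂ − sin φ₁ · cos φ₂ · cos Δλ )
  = atan2(-0.39317, 0.55311) = -35.406° → normalised to [0°, 360°): 324.594°.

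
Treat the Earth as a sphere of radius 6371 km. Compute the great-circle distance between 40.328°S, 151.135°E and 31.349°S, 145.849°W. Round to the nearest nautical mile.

Δλ = -145.849 − 151.135 = -296.984°; wrapped into (−180°, 180°]: 63.016°.
Δφ = -31.349 − -40.328 = 8.979°.
a = sin²(Δφ/2) + cos φ₁ · cos φ₂ · sin²(Δλ/2) = 0.183951.
c = 2·atan2(√a, √(1−a)) = 0.88654 rad → d = 6371·c ≈ 5648.13 km ≈ 3049.75 nmi.

3050 nmi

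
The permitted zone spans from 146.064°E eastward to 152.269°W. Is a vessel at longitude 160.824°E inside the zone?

Yes

Band width going east from +146.064° to -152.269°: ((-152.269 − 146.064) mod 360) = 61.667°.
Offset of +160.824° east of the west edge: ((160.824 − 146.064) mod 360) = 14.760°.
14.760° ≤ 61.667° ⇒ inside.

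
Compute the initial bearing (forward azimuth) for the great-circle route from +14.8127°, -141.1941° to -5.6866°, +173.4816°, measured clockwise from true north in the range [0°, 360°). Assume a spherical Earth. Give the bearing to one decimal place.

Δλ = 173.4816 − -141.1941 = 314.6757°; wrapped into (−180°, 180°]: -45.3243°.
θ = atan2( sin Δλ · cos φ₂ , cos φ₁ · sin φ₂ − sin φ₁ · cos φ₂ · cos Δλ )
  = atan2(-0.70760, -0.27466) = -111.214° → normalised to [0°, 360°): 248.786°.

248.8°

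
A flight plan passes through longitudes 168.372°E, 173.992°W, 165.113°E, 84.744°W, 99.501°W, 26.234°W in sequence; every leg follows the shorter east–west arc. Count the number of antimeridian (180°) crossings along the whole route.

3

Leg 1: +168.372° → -173.992°, shortest Δλ = 17.636° (east) — crosses 180°.
Leg 2: -173.992° → +165.113°, shortest Δλ = -20.895° (west) — crosses 180°.
Leg 3: +165.113° → -84.744°, shortest Δλ = 110.143° (east) — crosses 180°.
Leg 4: -84.744° → -99.501°, shortest Δλ = -14.757° (west) — does not cross 180°.
Leg 5: -99.501° → -26.234°, shortest Δλ = 73.267° (east) — does not cross 180°.
Total crossings: 3.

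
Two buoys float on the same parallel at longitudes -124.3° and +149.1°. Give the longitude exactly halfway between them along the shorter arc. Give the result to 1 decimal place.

Signed shortest Δλ from -124.3° to +149.1° is -86.6°.
Midpoint longitude = -124.3° + (-86.6°)/2 = -124.3° − 43.3° = -167.6°.
(The naïve average (-124.3 + +149.1)/2 = 12.4° is on the wrong side of the globe.)

-167.6°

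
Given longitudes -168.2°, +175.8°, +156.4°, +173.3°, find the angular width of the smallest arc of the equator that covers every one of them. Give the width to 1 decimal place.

Sort the longitudes: -168.2°, +156.4°, +173.3°, +175.8°.
Eastward gaps between consecutive values (wrapping around): 324.6°, 16.9°, 2.5°, 16.0°.
Largest gap = 324.6° ⇒ minimal covering band is its complement: 360° − 324.6° = 35.4°.
Band runs from +156.4° eastward to -168.2°, crossing the antimeridian.

35.4°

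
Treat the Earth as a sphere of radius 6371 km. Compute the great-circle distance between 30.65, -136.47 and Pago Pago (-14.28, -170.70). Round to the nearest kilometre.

6193 km

Δλ = -170.70 − -136.47 = -34.23°.
Δφ = -14.28 − 30.65 = -44.93°.
a = sin²(Δφ/2) + cos φ₁ · cos φ₂ · sin²(Δλ/2) = 0.218220.
c = 2·atan2(√a, √(1−a)) = 0.97211 rad → d = 6371·c ≈ 6193.30 km.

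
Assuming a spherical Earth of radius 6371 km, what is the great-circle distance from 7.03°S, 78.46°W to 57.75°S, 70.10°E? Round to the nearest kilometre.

Δλ = 70.10 − -78.46 = 148.56°.
Δφ = -57.75 − -7.03 = -50.72°.
a = sin²(Δφ/2) + cos φ₁ · cos φ₂ · sin²(Δλ/2) = 0.674171.
c = 2·atan2(√a, √(1−a)) = 1.92660 rad → d = 6371·c ≈ 12274.36 km.

12274 km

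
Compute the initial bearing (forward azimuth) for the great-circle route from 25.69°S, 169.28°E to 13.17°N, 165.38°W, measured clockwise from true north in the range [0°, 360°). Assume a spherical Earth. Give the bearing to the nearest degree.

35°

Δλ = -165.38 − 169.28 = -334.66°; wrapped into (−180°, 180°]: 25.34°.
θ = atan2( sin Δλ · cos φ₂ , cos φ₁ · sin φ₂ − sin φ₁ · cos φ₂ · cos Δλ )
  = atan2(0.41673, 0.58681) = 35.381° → normalised to [0°, 360°): 35.381°.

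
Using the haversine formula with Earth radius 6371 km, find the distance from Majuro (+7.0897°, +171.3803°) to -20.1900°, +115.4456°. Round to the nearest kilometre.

6824 km

Δλ = 115.4456 − 171.3803 = -55.9347°.
Δφ = -20.1900 − 7.0897 = -27.2797°.
a = sin²(Δφ/2) + cos φ₁ · cos φ₂ · sin²(Δλ/2) = 0.260449.
c = 2·atan2(√a, √(1−a)) = 1.07117 rad → d = 6371·c ≈ 6824.39 km.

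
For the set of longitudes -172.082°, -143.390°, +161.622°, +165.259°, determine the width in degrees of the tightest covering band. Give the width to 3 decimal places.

54.988°

Sort the longitudes: -172.082°, -143.390°, +161.622°, +165.259°.
Eastward gaps between consecutive values (wrapping around): 28.692°, 305.012°, 3.637°, 22.659°.
Largest gap = 305.012° ⇒ minimal covering band is its complement: 360° − 305.012° = 54.988°.
Band runs from +161.622° eastward to -143.390°, crossing the antimeridian.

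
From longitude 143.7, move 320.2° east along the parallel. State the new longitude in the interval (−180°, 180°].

Start at +143.7°; shift +320.2° → +463.9°.
+463.9° lies outside (−180°, 180°]; subtract 360° → +103.9°.

+103.9°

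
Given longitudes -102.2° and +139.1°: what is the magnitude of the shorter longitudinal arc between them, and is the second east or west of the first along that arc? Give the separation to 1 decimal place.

118.7° west

Raw difference: 139.1 − -102.2 = 241.3°.
Normalise into (−180°, 180°]: 241.3° − 360° = -118.7°.
Negative ⇒ the second point lies to the west; separation 118.7°.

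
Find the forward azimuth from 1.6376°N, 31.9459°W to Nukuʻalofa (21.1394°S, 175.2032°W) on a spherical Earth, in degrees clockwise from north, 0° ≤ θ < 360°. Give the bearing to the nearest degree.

Δλ = -175.2032 − -31.9459 = -143.2573°.
θ = atan2( sin Δλ · cos φ₂ , cos φ₁ · sin φ₂ − sin φ₁ · cos φ₂ · cos Δλ )
  = atan2(-0.55797, -0.33913) = -121.291° → normalised to [0°, 360°): 238.709°.

239°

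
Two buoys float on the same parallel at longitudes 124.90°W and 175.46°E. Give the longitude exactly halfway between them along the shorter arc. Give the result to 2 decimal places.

Signed shortest Δλ from -124.90° to +175.46° is -59.64°.
Midpoint longitude = -124.90° + (-59.64°)/2 = -124.90° − 29.82° = -154.72°.
(The naïve average (-124.90 + +175.46)/2 = 25.28° is on the wrong side of the globe.)

154.72°W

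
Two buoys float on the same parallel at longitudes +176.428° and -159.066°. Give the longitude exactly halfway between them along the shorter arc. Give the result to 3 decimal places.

-171.319°

Signed shortest Δλ from +176.428° to -159.066° is +24.506°.
Midpoint longitude = +176.428° + (+24.506°)/2 = +176.428° + 12.253° = +188.681°.
Normalise into (−180°, 180°]: -171.319°.
(The naïve average (+176.428 + -159.066)/2 = 8.681° is on the wrong side of the globe.)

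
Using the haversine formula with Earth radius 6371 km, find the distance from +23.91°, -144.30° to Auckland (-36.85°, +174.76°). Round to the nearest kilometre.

Δλ = 174.76 − -144.30 = 319.06°; wrapped into (−180°, 180°]: -40.94°.
Δφ = -36.85 − 23.91 = -60.76°.
a = sin²(Δφ/2) + cos φ₁ · cos φ₂ · sin²(Δλ/2) = 0.345234.
c = 2·atan2(√a, √(1−a)) = 1.25610 rad → d = 6371·c ≈ 8002.58 km.

8003 km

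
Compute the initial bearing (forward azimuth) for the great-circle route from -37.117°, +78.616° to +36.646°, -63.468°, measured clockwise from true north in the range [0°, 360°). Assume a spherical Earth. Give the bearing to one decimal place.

280.8°

Δλ = -63.468 − 78.616 = -142.084°.
θ = atan2( sin Δλ · cos φ₂ , cos φ₁ · sin φ₂ − sin φ₁ · cos φ₂ · cos Δλ )
  = atan2(-0.49304, 0.09398) = -79.208° → normalised to [0°, 360°): 280.792°.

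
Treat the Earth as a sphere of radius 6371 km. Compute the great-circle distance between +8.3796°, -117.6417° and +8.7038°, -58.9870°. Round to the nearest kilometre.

Δλ = -58.9870 − -117.6417 = 58.6547°.
Δφ = 8.7038 − 8.3796 = 0.3242°.
a = sin²(Δφ/2) + cos φ₁ · cos φ₂ · sin²(Δλ/2) = 0.234616.
c = 2·atan2(√a, √(1−a)) = 1.01129 rad → d = 6371·c ≈ 6442.93 km.

6443 km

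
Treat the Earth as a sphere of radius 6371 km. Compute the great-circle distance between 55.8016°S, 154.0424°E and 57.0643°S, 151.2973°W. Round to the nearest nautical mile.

1767 nmi

Δλ = -151.2973 − 154.0424 = -305.3397°; wrapped into (−180°, 180°]: 54.6603°.
Δφ = -57.0643 − -55.8016 = -1.2627°.
a = sin²(Δφ/2) + cos φ₁ · cos φ₂ · sin²(Δλ/2) = 0.064536.
c = 2·atan2(√a, √(1−a)) = 0.51371 rad → d = 6371·c ≈ 3272.85 km ≈ 1767.20 nmi.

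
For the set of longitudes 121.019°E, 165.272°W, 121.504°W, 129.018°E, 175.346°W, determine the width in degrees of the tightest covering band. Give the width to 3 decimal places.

Sort the longitudes: -175.346°, -165.272°, -121.504°, +121.019°, +129.018°.
Eastward gaps between consecutive values (wrapping around): 10.074°, 43.768°, 242.523°, 7.999°, 55.636°.
Largest gap = 242.523° ⇒ minimal covering band is its complement: 360° − 242.523° = 117.477°.
Band runs from +121.019° eastward to -121.504°, crossing the antimeridian.

117.477°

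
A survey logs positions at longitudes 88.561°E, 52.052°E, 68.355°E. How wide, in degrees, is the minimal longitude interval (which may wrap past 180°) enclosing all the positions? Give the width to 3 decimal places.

36.509°

Sort the longitudes: +52.052°, +68.355°, +88.561°.
Eastward gaps between consecutive values (wrapping around): 16.303°, 20.206°, 323.491°.
Largest gap = 323.491° ⇒ minimal covering band is its complement: 360° − 323.491° = 36.509°.
Band runs from +52.052° eastward to +88.561°.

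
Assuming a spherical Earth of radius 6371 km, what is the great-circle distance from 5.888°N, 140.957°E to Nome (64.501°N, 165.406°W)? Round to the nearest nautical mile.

Δλ = -165.406 − 140.957 = -306.363°; wrapped into (−180°, 180°]: 53.637°.
Δφ = 64.501 − 5.888 = 58.613°.
a = sin²(Δφ/2) + cos φ₁ · cos φ₂ · sin²(Δλ/2) = 0.326757.
c = 2·atan2(√a, √(1−a)) = 1.21697 rad → d = 6371·c ≈ 7753.34 km ≈ 4186.47 nmi.

4186 nmi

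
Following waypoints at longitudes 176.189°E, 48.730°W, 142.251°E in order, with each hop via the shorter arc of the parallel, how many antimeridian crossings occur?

2

Leg 1: +176.189° → -48.730°, shortest Δλ = 135.081° (east) — crosses 180°.
Leg 2: -48.730° → +142.251°, shortest Δλ = -169.019° (west) — crosses 180°.
Total crossings: 2.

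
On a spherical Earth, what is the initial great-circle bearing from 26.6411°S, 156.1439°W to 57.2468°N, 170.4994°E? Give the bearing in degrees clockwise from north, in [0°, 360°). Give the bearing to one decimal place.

Δλ = 170.4994 − -156.1439 = 326.6433°; wrapped into (−180°, 180°]: -33.3567°.
θ = atan2( sin Δλ · cos φ₂ , cos φ₁ · sin φ₂ − sin φ₁ · cos φ₂ · cos Δλ )
  = atan2(-0.29748, 0.95435) = -17.313° → normalised to [0°, 360°): 342.687°.

342.7°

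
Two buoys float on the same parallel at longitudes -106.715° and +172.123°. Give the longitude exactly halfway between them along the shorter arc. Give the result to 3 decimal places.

-147.296°

Signed shortest Δλ from -106.715° to +172.123° is -81.162°.
Midpoint longitude = -106.715° + (-81.162°)/2 = -106.715° − 40.581° = -147.296°.
(The naïve average (-106.715 + +172.123)/2 = 32.704° is on the wrong side of the globe.)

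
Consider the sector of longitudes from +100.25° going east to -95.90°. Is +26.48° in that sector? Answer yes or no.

Band width going east from +100.25° to -95.90°: ((-95.90 − 100.25) mod 360) = 163.85°.
Offset of +26.48° east of the west edge: ((26.48 − 100.25) mod 360) = 286.23°.
286.23° > 163.85° ⇒ outside.

No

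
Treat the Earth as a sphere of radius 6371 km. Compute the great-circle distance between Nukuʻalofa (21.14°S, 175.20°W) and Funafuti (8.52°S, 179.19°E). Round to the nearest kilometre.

1527 km

Δλ = 179.19 − -175.20 = 354.39°; wrapped into (−180°, 180°]: -5.61°.
Δφ = -8.52 − -21.14 = 12.62°.
a = sin²(Δφ/2) + cos φ₁ · cos φ₂ · sin²(Δλ/2) = 0.014289.
c = 2·atan2(√a, √(1−a)) = 0.23964 rad → d = 6371·c ≈ 1526.77 km.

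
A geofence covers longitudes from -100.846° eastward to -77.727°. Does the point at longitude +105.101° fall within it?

Band width going east from -100.846° to -77.727°: ((-77.727 − -100.846) mod 360) = 23.119°.
Offset of +105.101° east of the west edge: ((105.101 − -100.846) mod 360) = 205.947°.
205.947° > 23.119° ⇒ outside.

No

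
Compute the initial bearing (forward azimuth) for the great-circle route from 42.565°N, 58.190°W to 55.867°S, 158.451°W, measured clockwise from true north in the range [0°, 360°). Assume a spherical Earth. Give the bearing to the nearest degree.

226°

Δλ = -158.451 − -58.190 = -100.261°.
θ = atan2( sin Δλ · cos φ₂ , cos φ₁ · sin φ₂ − sin φ₁ · cos φ₂ · cos Δλ )
  = atan2(-0.55214, -0.54203) = -134.470° → normalised to [0°, 360°): 225.530°.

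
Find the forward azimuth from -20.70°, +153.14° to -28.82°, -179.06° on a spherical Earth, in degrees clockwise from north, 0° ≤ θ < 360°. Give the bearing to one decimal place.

113.4°

Δλ = -179.06 − 153.14 = -332.20°; wrapped into (−180°, 180°]: 27.80°.
θ = atan2( sin Δλ · cos φ₂ , cos φ₁ · sin φ₂ − sin φ₁ · cos φ₂ · cos Δλ )
  = atan2(0.40862, -0.17699) = 113.420° → normalised to [0°, 360°): 113.420°.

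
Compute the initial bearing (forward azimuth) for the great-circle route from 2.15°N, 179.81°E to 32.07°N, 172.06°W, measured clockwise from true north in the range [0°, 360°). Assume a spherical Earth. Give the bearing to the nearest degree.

Δλ = -172.06 − 179.81 = -351.87°; wrapped into (−180°, 180°]: 8.13°.
θ = atan2( sin Δλ · cos φ₂ , cos φ₁ · sin φ₂ − sin φ₁ · cos φ₂ · cos Δλ )
  = atan2(0.11984, 0.49911) = 13.501° → normalised to [0°, 360°): 13.501°.

14°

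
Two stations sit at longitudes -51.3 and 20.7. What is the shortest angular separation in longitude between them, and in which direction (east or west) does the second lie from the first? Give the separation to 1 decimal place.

72.0° east

Raw difference: 20.7 − -51.3 = 72.0°.
Normalise into (−180°, 180°]: 72.0° stays 72.0°.
Positive ⇒ the second point lies to the east; separation 72.0°.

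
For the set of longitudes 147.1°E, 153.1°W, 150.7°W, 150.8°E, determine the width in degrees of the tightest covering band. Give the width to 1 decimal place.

62.2°

Sort the longitudes: -153.1°, -150.7°, +147.1°, +150.8°.
Eastward gaps between consecutive values (wrapping around): 2.4°, 297.8°, 3.7°, 56.1°.
Largest gap = 297.8° ⇒ minimal covering band is its complement: 360° − 297.8° = 62.2°.
Band runs from +147.1° eastward to -150.7°, crossing the antimeridian.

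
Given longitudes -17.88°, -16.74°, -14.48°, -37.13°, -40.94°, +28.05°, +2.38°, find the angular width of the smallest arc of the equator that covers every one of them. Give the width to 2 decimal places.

68.99°

Sort the longitudes: -40.94°, -37.13°, -17.88°, -16.74°, -14.48°, +2.38°, +28.05°.
Eastward gaps between consecutive values (wrapping around): 3.81°, 19.25°, 1.14°, 2.26°, 16.86°, 25.67°, 291.01°.
Largest gap = 291.01° ⇒ minimal covering band is its complement: 360° − 291.01° = 68.99°.
Band runs from -40.94° eastward to +28.05°.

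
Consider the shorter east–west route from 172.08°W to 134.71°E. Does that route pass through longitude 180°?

Yes

Naïve |134.71 − -172.08| = 306.79° > 180°, so the shorter arc goes the other way round — across 180°.
Signed shortest Δλ = ((134.71 − -172.08 + 180) mod 360) − 180 = -53.21°.
Going west by 53.21° from -172.08° passes through 180° before reaching +134.71°.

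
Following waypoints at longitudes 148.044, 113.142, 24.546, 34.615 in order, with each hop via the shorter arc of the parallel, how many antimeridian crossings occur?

Leg 1: +148.044° → +113.142°, shortest Δλ = -34.902° (west) — does not cross 180°.
Leg 2: +113.142° → +24.546°, shortest Δλ = -88.596° (west) — does not cross 180°.
Leg 3: +24.546° → +34.615°, shortest Δλ = 10.069° (east) — does not cross 180°.
Total crossings: 0.

0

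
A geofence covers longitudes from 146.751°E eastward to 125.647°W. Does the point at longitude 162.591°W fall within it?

Band width going east from +146.751° to -125.647°: ((-125.647 − 146.751) mod 360) = 87.602°.
Offset of -162.591° east of the west edge: ((-162.591 − 146.751) mod 360) = 50.658°.
50.658° ≤ 87.602° ⇒ inside.

Yes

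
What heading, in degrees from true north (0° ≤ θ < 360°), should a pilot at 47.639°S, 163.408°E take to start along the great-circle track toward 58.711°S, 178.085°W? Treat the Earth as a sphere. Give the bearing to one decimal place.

142.1°

Δλ = -178.085 − 163.408 = -341.493°; wrapped into (−180°, 180°]: 18.507°.
θ = atan2( sin Δλ · cos φ₂ , cos φ₁ · sin φ₂ − sin φ₁ · cos φ₂ · cos Δλ )
  = atan2(0.16485, -0.21189) = 142.116° → normalised to [0°, 360°): 142.116°.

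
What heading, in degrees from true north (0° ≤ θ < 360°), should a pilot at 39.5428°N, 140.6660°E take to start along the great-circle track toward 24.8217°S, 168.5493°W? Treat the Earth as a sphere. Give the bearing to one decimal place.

Δλ = -168.5493 − 140.6660 = -309.2153°; wrapped into (−180°, 180°]: 50.7847°.
θ = atan2( sin Δλ · cos φ₂ , cos φ₁ · sin φ₂ − sin φ₁ · cos φ₂ · cos Δλ )
  = atan2(0.70320, -0.68906) = 134.418° → normalised to [0°, 360°): 134.418°.

134.4°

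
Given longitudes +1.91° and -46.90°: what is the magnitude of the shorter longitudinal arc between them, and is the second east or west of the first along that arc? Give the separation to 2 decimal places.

Raw difference: -46.90 − 1.91 = -48.81°.
Normalise into (−180°, 180°]: -48.81° stays -48.81°.
Negative ⇒ the second point lies to the west; separation 48.81°.

48.81° west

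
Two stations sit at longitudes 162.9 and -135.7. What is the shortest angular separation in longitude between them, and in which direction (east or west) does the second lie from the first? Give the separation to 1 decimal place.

Raw difference: -135.7 − 162.9 = -298.6°.
Normalise into (−180°, 180°]: -298.6° + 360° = 61.4°.
Positive ⇒ the second point lies to the east; separation 61.4°.

61.4° east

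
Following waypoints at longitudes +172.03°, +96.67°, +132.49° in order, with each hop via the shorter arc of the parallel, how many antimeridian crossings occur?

Leg 1: +172.03° → +96.67°, shortest Δλ = -75.36° (west) — does not cross 180°.
Leg 2: +96.67° → +132.49°, shortest Δλ = 35.82° (east) — does not cross 180°.
Total crossings: 0.

0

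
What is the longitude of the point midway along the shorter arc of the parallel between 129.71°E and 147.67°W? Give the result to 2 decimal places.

171.02°E

Signed shortest Δλ from +129.71° to -147.67° is +82.62°.
Midpoint longitude = +129.71° + (+82.62°)/2 = +129.71° + 41.31° = +171.02°.
(The naïve average (+129.71 + -147.67)/2 = -8.98° is on the wrong side of the globe.)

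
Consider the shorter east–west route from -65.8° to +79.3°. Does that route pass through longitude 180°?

No

Signed shortest Δλ = ((79.3 − -65.8 + 180) mod 360) − 180 = 145.1°.
Going east by 145.1° from -65.8° reaches +79.3° without touching 180°.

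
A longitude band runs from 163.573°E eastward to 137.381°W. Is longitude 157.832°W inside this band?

Band width going east from +163.573° to -137.381°: ((-137.381 − 163.573) mod 360) = 59.046°.
Offset of -157.832° east of the west edge: ((-157.832 − 163.573) mod 360) = 38.595°.
38.595° ≤ 59.046° ⇒ inside.

Yes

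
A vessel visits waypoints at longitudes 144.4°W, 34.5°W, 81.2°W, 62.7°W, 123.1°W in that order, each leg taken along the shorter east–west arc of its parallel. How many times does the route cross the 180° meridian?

0

Leg 1: -144.4° → -34.5°, shortest Δλ = 109.9° (east) — does not cross 180°.
Leg 2: -34.5° → -81.2°, shortest Δλ = -46.7° (west) — does not cross 180°.
Leg 3: -81.2° → -62.7°, shortest Δλ = 18.5° (east) — does not cross 180°.
Leg 4: -62.7° → -123.1°, shortest Δλ = -60.4° (west) — does not cross 180°.
Total crossings: 0.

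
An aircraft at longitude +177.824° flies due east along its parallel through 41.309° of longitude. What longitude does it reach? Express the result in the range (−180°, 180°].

Start at +177.824°; shift +41.309° → +219.133°.
+219.133° lies outside (−180°, 180°]; subtract 360° → -140.867°.

-140.867°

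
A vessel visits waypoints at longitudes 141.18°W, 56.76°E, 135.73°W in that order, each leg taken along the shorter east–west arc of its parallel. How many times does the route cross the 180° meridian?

2

Leg 1: -141.18° → +56.76°, shortest Δλ = -162.06° (west) — crosses 180°.
Leg 2: +56.76° → -135.73°, shortest Δλ = 167.51° (east) — crosses 180°.
Total crossings: 2.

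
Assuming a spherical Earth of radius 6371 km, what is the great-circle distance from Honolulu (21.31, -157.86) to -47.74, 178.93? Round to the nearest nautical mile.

4331 nmi

Δλ = 178.93 − -157.86 = 336.79°; wrapped into (−180°, 180°]: -23.21°.
Δφ = -47.74 − 21.31 = -69.05°.
a = sin²(Δφ/2) + cos φ₁ · cos φ₂ · sin²(Δλ/2) = 0.346576.
c = 2·atan2(√a, √(1−a)) = 1.25892 rad → d = 6371·c ≈ 8020.57 km ≈ 4330.76 nmi.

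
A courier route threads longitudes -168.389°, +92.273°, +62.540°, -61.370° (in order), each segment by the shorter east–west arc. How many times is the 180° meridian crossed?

Leg 1: -168.389° → +92.273°, shortest Δλ = -99.338° (west) — crosses 180°.
Leg 2: +92.273° → +62.540°, shortest Δλ = -29.733° (west) — does not cross 180°.
Leg 3: +62.540° → -61.370°, shortest Δλ = -123.91° (west) — does not cross 180°.
Total crossings: 1.

1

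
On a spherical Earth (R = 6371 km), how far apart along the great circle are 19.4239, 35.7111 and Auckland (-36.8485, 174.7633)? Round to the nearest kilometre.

Δλ = 174.7633 − 35.7111 = 139.0522°.
Δφ = -36.8485 − 19.4239 = -56.2724°.
a = sin²(Δφ/2) + cos φ₁ · cos φ₂ · sin²(Δλ/2) = 0.884724.
c = 2·atan2(√a, √(1−a)) = 2.44877 rad → d = 6371·c ≈ 15601.12 km.

15601 km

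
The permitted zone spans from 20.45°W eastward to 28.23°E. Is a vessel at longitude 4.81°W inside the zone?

Band width going east from -20.45° to +28.23°: ((28.23 − -20.45) mod 360) = 48.68°.
Offset of -4.81° east of the west edge: ((-4.81 − -20.45) mod 360) = 15.64°.
15.64° ≤ 48.68° ⇒ inside.

Yes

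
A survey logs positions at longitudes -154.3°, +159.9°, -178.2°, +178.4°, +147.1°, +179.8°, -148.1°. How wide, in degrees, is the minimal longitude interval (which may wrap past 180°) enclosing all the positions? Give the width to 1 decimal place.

64.8°

Sort the longitudes: -178.2°, -154.3°, -148.1°, +147.1°, +159.9°, +178.4°, +179.8°.
Eastward gaps between consecutive values (wrapping around): 23.9°, 6.2°, 295.2°, 12.8°, 18.5°, 1.4°, 2.0°.
Largest gap = 295.2° ⇒ minimal covering band is its complement: 360° − 295.2° = 64.8°.
Band runs from +147.1° eastward to -148.1°, crossing the antimeridian.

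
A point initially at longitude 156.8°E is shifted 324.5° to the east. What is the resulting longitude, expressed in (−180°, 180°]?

Start at +156.8°; shift +324.5° → +481.3°.
+481.3° lies outside (−180°, 180°]; subtract 360° → +121.3°.

121.3°E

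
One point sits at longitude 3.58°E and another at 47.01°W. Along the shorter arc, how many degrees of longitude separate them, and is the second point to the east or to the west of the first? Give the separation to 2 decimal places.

Raw difference: -47.01 − 3.58 = -50.59°.
Normalise into (−180°, 180°]: -50.59° stays -50.59°.
Negative ⇒ the second point lies to the west; separation 50.59°.

50.59° west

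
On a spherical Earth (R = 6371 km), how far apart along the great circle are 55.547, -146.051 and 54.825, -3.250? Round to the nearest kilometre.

Δλ = -3.250 − -146.051 = 142.801°.
Δφ = 54.825 − 55.547 = -0.722°.
a = sin²(Δφ/2) + cos φ₁ · cos φ₂ · sin²(Δλ/2) = 0.292789.
c = 2·atan2(√a, √(1−a)) = 1.14349 rad → d = 6371·c ≈ 7285.17 km.

7285 km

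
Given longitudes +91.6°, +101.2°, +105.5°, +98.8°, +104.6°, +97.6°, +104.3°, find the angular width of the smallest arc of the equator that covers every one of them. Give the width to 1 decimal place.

Sort the longitudes: +91.6°, +97.6°, +98.8°, +101.2°, +104.3°, +104.6°, +105.5°.
Eastward gaps between consecutive values (wrapping around): 6.0°, 1.2°, 2.4°, 3.1°, 0.3°, 0.9°, 346.1°.
Largest gap = 346.1° ⇒ minimal covering band is its complement: 360° − 346.1° = 13.9°.
Band runs from +91.6° eastward to +105.5°.

13.9°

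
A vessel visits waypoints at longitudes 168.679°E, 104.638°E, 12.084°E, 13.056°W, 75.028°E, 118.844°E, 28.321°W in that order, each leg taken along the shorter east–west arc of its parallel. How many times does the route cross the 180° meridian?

0

Leg 1: +168.679° → +104.638°, shortest Δλ = -64.041° (west) — does not cross 180°.
Leg 2: +104.638° → +12.084°, shortest Δλ = -92.554° (west) — does not cross 180°.
Leg 3: +12.084° → -13.056°, shortest Δλ = -25.14° (west) — does not cross 180°.
Leg 4: -13.056° → +75.028°, shortest Δλ = 88.084° (east) — does not cross 180°.
Leg 5: +75.028° → +118.844°, shortest Δλ = 43.816° (east) — does not cross 180°.
Leg 6: +118.844° → -28.321°, shortest Δλ = -147.165° (west) — does not cross 180°.
Total crossings: 0.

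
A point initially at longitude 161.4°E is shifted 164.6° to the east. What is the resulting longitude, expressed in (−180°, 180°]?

34.0°W

Start at +161.4°; shift +164.6° → +326.0°.
+326.0° lies outside (−180°, 180°]; subtract 360° → -34.0°.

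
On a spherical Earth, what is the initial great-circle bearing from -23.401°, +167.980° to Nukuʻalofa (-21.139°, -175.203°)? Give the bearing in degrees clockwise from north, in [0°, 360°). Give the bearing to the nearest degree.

85°

Δλ = -175.203 − 167.980 = -343.183°; wrapped into (−180°, 180°]: 16.817°.
θ = atan2( sin Δλ · cos φ₂ , cos φ₁ · sin φ₂ − sin φ₁ · cos φ₂ · cos Δλ )
  = atan2(0.26985, 0.02363) = 84.996° → normalised to [0°, 360°): 84.996°.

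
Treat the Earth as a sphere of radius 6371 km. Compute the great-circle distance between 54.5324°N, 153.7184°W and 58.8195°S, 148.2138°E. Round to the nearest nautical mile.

7357 nmi

Δλ = 148.2138 − -153.7184 = 301.9322°; wrapped into (−180°, 180°]: -58.0678°.
Δφ = -58.8195 − 54.5324 = -113.3519°.
a = sin²(Δφ/2) + cos φ₁ · cos φ₂ · sin²(Δλ/2) = 0.768948.
c = 2·atan2(√a, √(1−a)) = 2.13874 rad → d = 6371·c ≈ 13625.89 km ≈ 7357.39 nmi.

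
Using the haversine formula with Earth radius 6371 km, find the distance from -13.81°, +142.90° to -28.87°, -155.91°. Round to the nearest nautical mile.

Δλ = -155.91 − 142.90 = -298.81°; wrapped into (−180°, 180°]: 61.19°.
Δφ = -28.87 − -13.81 = -15.06°.
a = sin²(Δφ/2) + cos φ₁ · cos φ₂ · sin²(Δλ/2) = 0.237467.
c = 2·atan2(√a, √(1−a)) = 1.01800 rad → d = 6371·c ≈ 6485.70 km ≈ 3502.00 nmi.

3502 nmi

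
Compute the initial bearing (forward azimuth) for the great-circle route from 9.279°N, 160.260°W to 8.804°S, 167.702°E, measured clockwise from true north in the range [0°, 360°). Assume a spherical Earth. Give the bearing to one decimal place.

241.4°

Δλ = 167.702 − -160.260 = 327.962°; wrapped into (−180°, 180°]: -32.038°.
θ = atan2( sin Δλ · cos φ₂ , cos φ₁ · sin φ₂ − sin φ₁ · cos φ₂ · cos Δλ )
  = atan2(-0.52423, -0.28613) = -118.626° → normalised to [0°, 360°): 241.374°.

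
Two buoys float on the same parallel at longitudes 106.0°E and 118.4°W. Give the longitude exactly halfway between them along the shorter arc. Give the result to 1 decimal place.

Signed shortest Δλ from +106.0° to -118.4° is +135.6°.
Midpoint longitude = +106.0° + (+135.6°)/2 = +106.0° + 67.8° = +173.8°.
(The naïve average (+106.0 + -118.4)/2 = -6.2° is on the wrong side of the globe.)

173.8°E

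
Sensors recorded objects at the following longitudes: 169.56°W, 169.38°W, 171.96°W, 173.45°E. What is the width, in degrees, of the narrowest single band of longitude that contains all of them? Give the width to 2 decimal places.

17.17°

Sort the longitudes: -171.96°, -169.56°, -169.38°, +173.45°.
Eastward gaps between consecutive values (wrapping around): 2.40°, 0.18°, 342.83°, 14.59°.
Largest gap = 342.83° ⇒ minimal covering band is its complement: 360° − 342.83° = 17.17°.
Band runs from +173.45° eastward to -169.38°, crossing the antimeridian.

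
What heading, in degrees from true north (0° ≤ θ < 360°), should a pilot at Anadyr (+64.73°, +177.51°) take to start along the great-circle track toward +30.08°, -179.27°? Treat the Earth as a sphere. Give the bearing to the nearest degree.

175°

Δλ = -179.27 − 177.51 = -356.78°; wrapped into (−180°, 180°]: 3.22°.
θ = atan2( sin Δλ · cos φ₂ , cos φ₁ · sin φ₂ − sin φ₁ · cos φ₂ · cos Δλ )
  = atan2(0.04861, -0.56733) = 175.103° → normalised to [0°, 360°): 175.103°.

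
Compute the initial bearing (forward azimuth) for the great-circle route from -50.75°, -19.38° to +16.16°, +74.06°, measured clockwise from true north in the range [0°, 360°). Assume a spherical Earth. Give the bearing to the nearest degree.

Δλ = 74.06 − -19.38 = 93.44°.
θ = atan2( sin Δλ · cos φ₂ , cos φ₁ · sin φ₂ − sin φ₁ · cos φ₂ · cos Δλ )
  = atan2(0.95876, 0.13146) = 82.192° → normalised to [0°, 360°): 82.192°.

82°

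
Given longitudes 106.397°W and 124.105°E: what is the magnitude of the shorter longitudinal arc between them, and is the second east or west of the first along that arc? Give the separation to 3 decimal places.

129.498° west

Raw difference: 124.105 − -106.397 = 230.502°.
Normalise into (−180°, 180°]: 230.502° − 360° = -129.498°.
Negative ⇒ the second point lies to the west; separation 129.498°.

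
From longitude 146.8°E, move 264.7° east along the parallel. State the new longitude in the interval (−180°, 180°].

Start at +146.8°; shift +264.7° → +411.5°.
+411.5° lies outside (−180°, 180°]; subtract 360° → +51.5°.

51.5°E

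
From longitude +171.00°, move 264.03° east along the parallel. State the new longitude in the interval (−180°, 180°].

+75.03°

Start at +171.00°; shift +264.03° → +435.03°.
+435.03° lies outside (−180°, 180°]; subtract 360° → +75.03°.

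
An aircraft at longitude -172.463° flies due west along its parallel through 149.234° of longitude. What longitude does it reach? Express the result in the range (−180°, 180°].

+38.303°

Start at -172.463°; shift −149.234° → -321.697°.
-321.697° lies outside (−180°, 180°]; add 360° → +38.303°.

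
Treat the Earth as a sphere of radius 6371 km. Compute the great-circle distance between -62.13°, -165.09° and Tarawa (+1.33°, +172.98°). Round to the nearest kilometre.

7295 km

Δλ = 172.98 − -165.09 = 338.07°; wrapped into (−180°, 180°]: -21.93°.
Δφ = 1.33 − -62.13 = 63.46°.
a = sin²(Δφ/2) + cos φ₁ · cos φ₂ · sin²(Δλ/2) = 0.293497.
c = 2·atan2(√a, √(1−a)) = 1.14504 rad → d = 6371·c ≈ 7295.08 km.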